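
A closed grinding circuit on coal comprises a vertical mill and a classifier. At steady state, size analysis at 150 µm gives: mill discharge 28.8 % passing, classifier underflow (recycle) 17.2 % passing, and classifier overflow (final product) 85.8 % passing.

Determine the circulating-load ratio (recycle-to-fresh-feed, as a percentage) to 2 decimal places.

Balance %-passing 150 µm (r = R/F):
d + r·d = r·u + o → r(d−u) = o−d
r = (85.8 − 28.8)/(28.8 − 17.2) = 57.0/11.6 = 4.9138
CL = 100·r = 491.38 %

CL = 491.38 %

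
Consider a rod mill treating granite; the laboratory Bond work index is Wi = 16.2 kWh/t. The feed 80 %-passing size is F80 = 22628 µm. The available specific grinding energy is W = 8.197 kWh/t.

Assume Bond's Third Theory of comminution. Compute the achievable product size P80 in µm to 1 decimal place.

W_Bond = 10·Wi·(1/√P₈₀ − 1/√F₈₀)
⇒ 1/√P80 = W/(10·Wi) + 1/√F80
  = 8.1970/(10·16.2) + 1/√22628 = 0.050599 + 0.006648 = 0.057247
P80 = (1/0.057247)² = 17.4683² = 305.14 µm

P80 = 305.1 µm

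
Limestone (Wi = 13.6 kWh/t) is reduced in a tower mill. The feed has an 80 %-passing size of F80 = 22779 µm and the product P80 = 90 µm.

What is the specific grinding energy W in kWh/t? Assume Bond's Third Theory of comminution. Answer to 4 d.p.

W = 13.4346 kWh/t

W = 10·Wi·(P80^(-½) − F80^(-½))
1/√90 = 0.105409;  1/√22779 = 0.006626
W = 10·13.6·(0.105409 − 0.006626) = 13.4346 kWh/t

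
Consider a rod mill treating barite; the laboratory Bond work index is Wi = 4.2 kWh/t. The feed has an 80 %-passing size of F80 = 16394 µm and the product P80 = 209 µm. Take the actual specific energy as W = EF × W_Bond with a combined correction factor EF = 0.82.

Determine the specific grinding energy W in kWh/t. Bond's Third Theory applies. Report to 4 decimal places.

W = 2.1133 kWh/t

Bond:  W = 10 Wi (1/√P − 1/√F)
1/√209 = 0.069171;  1/√16394 = 0.007810
W = 10·4.2·(0.069171 − 0.007810) = 2.5772 kWh/t
Corrected W = EF·W_Bond = 0.82·2.5772 = 2.1133 kWh/t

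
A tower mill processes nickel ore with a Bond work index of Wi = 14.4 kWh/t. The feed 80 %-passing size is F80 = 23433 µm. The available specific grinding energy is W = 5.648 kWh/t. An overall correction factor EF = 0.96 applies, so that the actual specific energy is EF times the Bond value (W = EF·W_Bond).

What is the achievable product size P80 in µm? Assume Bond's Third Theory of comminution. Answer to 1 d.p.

P80 = 445.3 µm

W = 10 Wi (1/√P80 − 1/√F80)  [Bond]
W_Bond = W / EF = 5.648 / 0.96 = 5.8833 kWh/t
⇒ 1/√P80 = W_Bond/(10 Wi) + 1/√F80
  = 5.8833/(10·14.4) + 1/√23433 = 0.040856 + 0.006533 = 0.047389
P80 = (1/0.047389)² = 21.1019² = 445.29 µm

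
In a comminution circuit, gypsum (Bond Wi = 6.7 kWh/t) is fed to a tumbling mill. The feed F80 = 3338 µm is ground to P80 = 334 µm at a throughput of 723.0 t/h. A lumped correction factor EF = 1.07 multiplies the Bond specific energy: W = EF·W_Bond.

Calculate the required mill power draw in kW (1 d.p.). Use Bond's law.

Bond: W = 10·Wi·(1/√P80 − 1/√F80)
W = 10·6.7·(1/√334 − 1/√3338) = 10·6.7·(0.037409) = 2.5064 kWh/t
Corrected W = EF·W_Bond = 1.07·2.5064 = 2.6819 kWh/t
P_mill = W·ṁ = 2.6819·723.0 = 1939.0 kW

P = 1939.0 kW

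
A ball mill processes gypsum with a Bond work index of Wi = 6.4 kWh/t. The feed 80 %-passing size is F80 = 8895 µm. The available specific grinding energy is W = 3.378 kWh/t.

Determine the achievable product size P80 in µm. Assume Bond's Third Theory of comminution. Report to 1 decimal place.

W = 10 Wi (1/√P80 − 1/√F80)  [Bond]
⇒ 1/√P80 = W/(10·Wi) + 1/√F80
  = 3.3780/(10·6.4) + 1/√8895 = 0.052781 + 0.010603 = 0.063384
P80 = (1/0.063384)² = 15.7768² = 248.91 µm

P80 = 248.9 µm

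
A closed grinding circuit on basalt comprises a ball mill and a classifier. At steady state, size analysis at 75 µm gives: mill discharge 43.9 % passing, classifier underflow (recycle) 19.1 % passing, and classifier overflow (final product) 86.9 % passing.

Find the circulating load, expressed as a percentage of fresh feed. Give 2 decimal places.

CL = 173.39 %

Mass balance on the −75 µm fraction:
d + r·d = r·u + o → r(d−u) = o−d
r = (86.9 − 43.9)/(43.9 − 19.1) = 43.0/24.8 = 1.7339
CL = 100·r = 173.39 %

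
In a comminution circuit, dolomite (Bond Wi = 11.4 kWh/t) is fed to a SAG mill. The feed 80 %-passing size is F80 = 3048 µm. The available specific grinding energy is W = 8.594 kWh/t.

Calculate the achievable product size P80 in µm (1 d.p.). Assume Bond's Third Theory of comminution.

P80 = 114.4 µm

W = 10 Wi (P80^-0.5 − F80^-0.5)
⇒ 1/√P80 = W/(10·Wi) + 1/√F80
  = 8.5940/(10·11.4) + 1/√3048 = 0.075386 + 0.018113 = 0.093499
P80 = (1/0.093499)² = 10.6953² = 114.39 µm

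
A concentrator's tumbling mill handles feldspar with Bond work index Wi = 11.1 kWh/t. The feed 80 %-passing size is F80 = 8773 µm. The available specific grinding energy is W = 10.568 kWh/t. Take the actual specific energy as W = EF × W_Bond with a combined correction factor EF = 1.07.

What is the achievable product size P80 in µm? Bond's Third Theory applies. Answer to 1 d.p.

W = 10·Wi·[P80^(−½) − F80^(−½)]
W_Bond = W / EF = 10.568 / 1.07 = 9.8766 kWh/t
⇒ 1/√P80 = W_Bond/(10·Wi) + 1/√F80
  = 9.8766/(10·11.1) + 1/√8773 = 0.088979 + 0.010676 = 0.099655
P80 = (1/0.099655)² = 10.0346² = 100.69 µm

P80 = 100.7 µm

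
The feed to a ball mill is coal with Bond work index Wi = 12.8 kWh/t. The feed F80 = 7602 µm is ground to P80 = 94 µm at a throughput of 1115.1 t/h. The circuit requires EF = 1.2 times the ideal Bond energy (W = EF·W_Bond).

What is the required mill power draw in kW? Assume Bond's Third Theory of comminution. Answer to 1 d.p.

P = 15701.7 kW

W_Bond = 10·Wi·(1/√P₈₀ − 1/√F₈₀)
W = 10·12.8·(1/√94 − 1/√7602) = 10·12.8·(0.091673) = 11.7341 kWh/t
Apply correction: 11.7341 × 1.2 = 14.0809 kWh/t
P = W·T = 14.0809·1115.1 = 15701.7 kW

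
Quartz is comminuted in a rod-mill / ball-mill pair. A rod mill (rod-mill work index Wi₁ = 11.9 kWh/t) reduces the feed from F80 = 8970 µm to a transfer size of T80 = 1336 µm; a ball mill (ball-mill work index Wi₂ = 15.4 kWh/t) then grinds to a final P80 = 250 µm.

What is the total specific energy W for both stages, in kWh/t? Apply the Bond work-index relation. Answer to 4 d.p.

W = 10·Wi·(P80^(-½) − F80^(-½))
Stage 1 (8970→1336 µm, Wi₁=11.9): W₁ = 10·11.9·(0.027359 − 0.010559) = 1.9992 kWh/t
Stage 2 (1336→250 µm, Wi₂=15.4): W₂ = 10·15.4·(0.063246 − 0.027359) = 5.5266 kWh/t
W = W₁ + W₂ = 1.9992 + 5.5266 = 7.5258 kWh/t

W = 7.5258 kWh/t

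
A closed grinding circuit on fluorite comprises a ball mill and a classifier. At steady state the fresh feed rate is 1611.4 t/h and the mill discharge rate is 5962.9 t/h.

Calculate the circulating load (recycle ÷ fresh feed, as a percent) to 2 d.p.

Steady state: M = F + R.
R = M − F = 5962.9 − 1611.4 = 4351.5 t/h
CL = 100·R/F = 100·4351.5/1611.4 = 270.04 %

CL = 270.04 %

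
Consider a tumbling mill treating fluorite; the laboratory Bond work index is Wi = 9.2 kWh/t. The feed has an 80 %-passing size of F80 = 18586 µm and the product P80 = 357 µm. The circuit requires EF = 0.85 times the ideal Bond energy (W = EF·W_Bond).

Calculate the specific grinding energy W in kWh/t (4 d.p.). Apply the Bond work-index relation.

W = 10 Wi (1/√P80 − 1/√F80)  [Bond]
1/√357 = 0.052926;  1/√18586 = 0.007335
W = 10·9.2·(0.052926 − 0.007335) = 4.1943 kWh/t
W_actual = 0.85 × 4.1943 = 3.5652 kWh/t

W = 3.5652 kWh/t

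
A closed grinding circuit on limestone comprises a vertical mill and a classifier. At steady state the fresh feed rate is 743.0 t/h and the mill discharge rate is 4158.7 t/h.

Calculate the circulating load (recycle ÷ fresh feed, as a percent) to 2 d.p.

CL = 459.72 %

Steady state: M = F + R.
R = M − F = 4158.7 − 743.0 = 3415.7 t/h
CL = 100·R/F = 100·3415.7/743.0 = 459.72 %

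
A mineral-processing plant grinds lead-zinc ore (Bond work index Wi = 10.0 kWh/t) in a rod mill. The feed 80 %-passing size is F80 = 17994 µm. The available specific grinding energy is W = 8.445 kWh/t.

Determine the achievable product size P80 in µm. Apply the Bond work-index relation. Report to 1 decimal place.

P80 = 118.4 µm

W = 10·Wi·(P80^(-½) − F80^(-½))
⇒ 1/√P80 = W/(10·Wi) + 1/√F80
  = 8.4450/(10·10.0) + 1/√17994 = 0.084450 + 0.007455 = 0.091905
P80 = (1/0.091905)² = 10.8808² = 118.39 µm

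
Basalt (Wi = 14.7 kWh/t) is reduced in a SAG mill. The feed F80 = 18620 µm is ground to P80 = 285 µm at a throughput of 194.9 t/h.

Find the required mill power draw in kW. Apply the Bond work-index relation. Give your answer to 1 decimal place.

Bond: W = 10·Wi·(1/√P80 − 1/√F80)
W = 10·14.7·(1/√285 − 1/√18620) = 10·14.7·(0.051906) = 7.6303 kWh/t
Mill draw = 7.6303 × 194.9 = 1487.1 kW

P = 1487.1 kW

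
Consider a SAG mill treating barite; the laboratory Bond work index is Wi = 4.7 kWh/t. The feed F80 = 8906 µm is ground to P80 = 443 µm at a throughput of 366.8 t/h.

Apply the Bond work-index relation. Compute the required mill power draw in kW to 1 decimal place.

P = 636.4 kW

Bond: W = 10·Wi·(1/√P80 − 1/√F80)
W = 10·4.7·(1/√443 − 1/√8906) = 10·4.7·(0.036915) = 1.7350 kWh/t
Mill draw = 1.7350 × 366.8 = 636.4 kW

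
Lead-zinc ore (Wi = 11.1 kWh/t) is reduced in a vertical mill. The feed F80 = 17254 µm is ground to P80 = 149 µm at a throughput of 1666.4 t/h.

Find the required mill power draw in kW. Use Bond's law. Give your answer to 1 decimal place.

P = 13745.2 kW

W = 10 Wi (P80^-0.5 − F80^-0.5)
W = 10·11.1·(1/√149 − 1/√17254) = 10·11.1·(0.074310) = 8.2484 kWh/t
P = W·T = 8.2484·1666.4 = 13745.2 kW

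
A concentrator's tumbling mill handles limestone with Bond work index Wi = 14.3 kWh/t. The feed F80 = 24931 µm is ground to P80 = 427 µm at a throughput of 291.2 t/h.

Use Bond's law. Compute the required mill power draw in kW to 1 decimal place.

W = 10·Wi·[P80^(−½) − F80^(−½)]
W = 10·14.3·(1/√427 − 1/√24931) = 10·14.3·(0.042060) = 6.0146 kWh/t
Power = W × throughput = 6.0146 kWh/t × 291.2 t/h = 1751.4 kW

P = 1751.4 kW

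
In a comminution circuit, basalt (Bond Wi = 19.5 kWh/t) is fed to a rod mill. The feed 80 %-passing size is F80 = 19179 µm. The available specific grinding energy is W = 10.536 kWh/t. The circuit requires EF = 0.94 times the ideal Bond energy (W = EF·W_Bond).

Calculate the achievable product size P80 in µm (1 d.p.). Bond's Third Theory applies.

P80 = 238.9 µm

Bond: W = 10·Wi·(1/√P80 − 1/√F80)
W_Bond = W / EF = 10.536 / 0.94 = 11.2085 kWh/t
⇒ 1/√P80 = W_Bond/(10 Wi) + 1/√F80
  = 11.2085/(10·19.5) + 1/√19179 = 0.057480 + 0.007221 = 0.064700
P80 = (1/0.064700)² = 15.4559² = 238.88 µm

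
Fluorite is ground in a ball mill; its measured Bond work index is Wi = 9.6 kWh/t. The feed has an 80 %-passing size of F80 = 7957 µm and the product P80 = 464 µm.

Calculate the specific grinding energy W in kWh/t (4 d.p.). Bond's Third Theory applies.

W = 3.3805 kWh/t

W = 10 Wi (1/√P80 − 1/√F80)  [Bond]
1/√464 = 0.046424;  1/√7957 = 0.011211
W = 10·9.6·(0.046424 − 0.011211) = 3.3805 kWh/t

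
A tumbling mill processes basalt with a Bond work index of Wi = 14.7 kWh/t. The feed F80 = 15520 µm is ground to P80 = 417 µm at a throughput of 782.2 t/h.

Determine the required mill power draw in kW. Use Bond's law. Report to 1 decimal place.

P = 4707.8 kW

W = 10 Wi / √P80 − 10 Wi / √F80
W = 10·14.7·(1/√417 − 1/√15520) = 10·14.7·(0.040943) = 6.0186 kWh/t
Mill draw = 6.0186 × 782.2 = 4707.8 kW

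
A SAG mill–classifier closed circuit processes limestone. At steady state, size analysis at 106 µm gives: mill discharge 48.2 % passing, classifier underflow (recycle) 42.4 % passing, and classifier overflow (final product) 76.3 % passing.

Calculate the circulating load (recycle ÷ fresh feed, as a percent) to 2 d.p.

CL = 484.48 %

Mass balance on the −106 µm fraction:
Fd + Rd = Ru + Fo ⇒ R/F = (o−d)/(d−u)
r = (76.3 − 48.2)/(48.2 − 42.4) = 28.1/5.8 = 4.8448
CL = 100·r = 484.48 %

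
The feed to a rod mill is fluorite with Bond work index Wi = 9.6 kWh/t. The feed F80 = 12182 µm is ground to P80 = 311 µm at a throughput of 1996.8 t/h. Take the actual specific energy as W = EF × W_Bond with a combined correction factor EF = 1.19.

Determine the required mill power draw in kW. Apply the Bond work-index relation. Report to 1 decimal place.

P = 10868.4 kW

Bond:  W = 10 Wi (1/√P − 1/√F)
W = 10·9.6·(1/√311 − 1/√12182) = 10·9.6·(0.047645) = 4.5739 kWh/t
Apply correction: 4.5739 × 1.19 = 5.4429 kWh/t
P = W·T = 5.4429·1996.8 = 10868.4 kW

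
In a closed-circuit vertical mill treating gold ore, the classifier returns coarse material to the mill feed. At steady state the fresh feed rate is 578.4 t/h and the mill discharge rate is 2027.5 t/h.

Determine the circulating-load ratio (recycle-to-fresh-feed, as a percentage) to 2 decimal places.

CL = 250.54 %

Steady state: M = F + R.
R = M − F = 2027.5 − 578.4 = 1449.1 t/h
CL = 100·R/F = 100·1449.1/578.4 = 250.54 %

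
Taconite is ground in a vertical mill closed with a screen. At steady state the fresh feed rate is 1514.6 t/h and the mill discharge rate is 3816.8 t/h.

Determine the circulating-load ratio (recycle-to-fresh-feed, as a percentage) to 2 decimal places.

Discharge = new feed + return, hence
R = M − F = 3816.8 − 1514.6 = 2302.2 t/h
CL = 100·R/F = 100·2302.2/1514.6 = 152.00 %

CL = 152.00 %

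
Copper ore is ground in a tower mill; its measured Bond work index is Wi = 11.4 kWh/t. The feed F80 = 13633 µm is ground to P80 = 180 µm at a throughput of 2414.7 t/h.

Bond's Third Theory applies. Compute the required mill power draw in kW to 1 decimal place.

Bond: W = 10·Wi·(1/√P80 − 1/√F80)
W = 10·11.4·(1/√180 − 1/√13633) = 10·11.4·(0.065971) = 7.5207 kWh/t
P = W·T = 7.5207·2414.7 = 18160.2 kW

P = 18160.2 kW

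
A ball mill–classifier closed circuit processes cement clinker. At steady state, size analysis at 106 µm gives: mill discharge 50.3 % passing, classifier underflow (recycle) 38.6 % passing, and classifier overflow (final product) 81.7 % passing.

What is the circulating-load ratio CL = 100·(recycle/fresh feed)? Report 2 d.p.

CL = 268.38 %

Classifier node, passing 106 µm:
r = (o − d)/(d − u)
r = (81.7 − 50.3)/(50.3 − 38.6) = 31.4/11.7 = 2.6838
CL = 100·r = 268.38 %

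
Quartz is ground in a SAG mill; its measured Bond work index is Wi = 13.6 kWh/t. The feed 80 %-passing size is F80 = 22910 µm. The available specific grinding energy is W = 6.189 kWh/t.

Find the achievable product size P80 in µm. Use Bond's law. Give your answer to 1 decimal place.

P80 = 368.2 µm

W = 10·Wi·[P80^(−½) − F80^(−½)]
⇒ 1/√P80 = W/(10 Wi) + 1/√F80
  = 6.1890/(10·13.6) + 1/√22910 = 0.045507 + 0.006607 = 0.052114
P80 = (1/0.052114)² = 19.1887² = 368.20 µm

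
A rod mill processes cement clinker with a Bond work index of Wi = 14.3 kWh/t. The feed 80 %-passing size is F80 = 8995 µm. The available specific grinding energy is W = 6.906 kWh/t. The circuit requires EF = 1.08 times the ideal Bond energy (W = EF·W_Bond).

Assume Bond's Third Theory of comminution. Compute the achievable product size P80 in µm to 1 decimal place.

W = 10·Wi·(P80^(-½) − F80^(-½))
W_Bond = W / EF = 6.906 / 1.08 = 6.3944 kWh/t
⇒ 1/√P80 = W_Bond/(10 Wi) + 1/√F80
  = 6.3944/(10·14.3) + 1/√8995 = 0.044716 + 0.010544 = 0.055260
P80 = (1/0.055260)² = 18.0962² = 327.47 µm

P80 = 327.5 µm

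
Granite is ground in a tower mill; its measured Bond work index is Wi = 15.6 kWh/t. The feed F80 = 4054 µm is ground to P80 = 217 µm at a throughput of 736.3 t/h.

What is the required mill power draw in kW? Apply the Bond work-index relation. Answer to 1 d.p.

Bond: W = 10·Wi·(1/√P80 − 1/√F80)
W = 10·15.6·(1/√217 − 1/√4054) = 10·15.6·(0.052179) = 8.1399 kWh/t
Power = W × throughput = 8.1399 kWh/t × 736.3 t/h = 5993.4 kW

P = 5993.4 kW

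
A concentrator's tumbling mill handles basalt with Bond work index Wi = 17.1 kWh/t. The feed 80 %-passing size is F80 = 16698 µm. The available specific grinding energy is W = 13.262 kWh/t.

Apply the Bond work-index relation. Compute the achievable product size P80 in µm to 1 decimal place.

W = 10 Wi (1/√P80 − 1/√F80)  [Bond]
P80^(−½) = W/(10 Wi) + F80^(−½)
  = 13.2620/(10·17.1) + 1/√16698 = 0.077556 + 0.007739 = 0.085294
P80 = (1/0.085294)² = 11.7241² = 137.45 µm

P80 = 137.5 µm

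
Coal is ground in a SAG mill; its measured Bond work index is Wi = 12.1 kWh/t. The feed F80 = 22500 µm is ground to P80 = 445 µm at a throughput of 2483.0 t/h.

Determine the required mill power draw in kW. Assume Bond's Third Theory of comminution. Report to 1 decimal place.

P = 12239.4 kW

W = 10 Wi (1/√P80 − 1/√F80)  [Bond]
W = 10·12.1·(1/√445 − 1/√22500) = 10·12.1·(0.040738) = 4.9293 kWh/t
Mill draw = 4.9293 × 2483.0 = 12239.4 kW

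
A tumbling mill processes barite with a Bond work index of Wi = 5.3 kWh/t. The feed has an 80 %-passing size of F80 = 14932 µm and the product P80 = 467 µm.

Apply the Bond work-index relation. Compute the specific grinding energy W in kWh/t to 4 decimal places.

W = 10·Wi·[P80^(−½) − F80^(−½)]
1/√467 = 0.046274;  1/√14932 = 0.008184
W = 10·5.3·(0.046274 − 0.008184) = 2.0188 kWh/t

W = 2.0188 kWh/t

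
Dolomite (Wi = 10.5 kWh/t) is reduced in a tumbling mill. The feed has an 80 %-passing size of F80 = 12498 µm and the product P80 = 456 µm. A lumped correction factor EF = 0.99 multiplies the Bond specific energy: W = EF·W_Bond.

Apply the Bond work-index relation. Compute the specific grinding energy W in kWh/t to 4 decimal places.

Bond:  W = 10 Wi (1/√P − 1/√F)
1/√456 = 0.046829;  1/√12498 = 0.008945
W = 10·10.5·(0.046829 − 0.008945) = 3.9779 kWh/t
W_actual = 0.99 × 3.9779 = 3.9381 kWh/t

W = 3.9381 kWh/t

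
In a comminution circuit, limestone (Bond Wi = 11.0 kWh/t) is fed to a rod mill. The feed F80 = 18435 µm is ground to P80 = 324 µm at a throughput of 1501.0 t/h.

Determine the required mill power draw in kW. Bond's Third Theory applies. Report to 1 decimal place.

W = 10·Wi·[P80^(−½) − F80^(−½)]
W = 10·11.0·(1/√324 − 1/√18435) = 10·11.0·(0.048190) = 5.3010 kWh/t
P = W·T = 5.3010·1501.0 = 7956.7 kW

P = 7956.7 kW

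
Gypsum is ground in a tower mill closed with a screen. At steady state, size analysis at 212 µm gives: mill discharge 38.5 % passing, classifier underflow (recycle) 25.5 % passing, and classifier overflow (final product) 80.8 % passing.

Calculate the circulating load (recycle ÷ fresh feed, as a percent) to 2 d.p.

CL = 325.38 %

Balance %-passing 212 µm (r = R/F):
(1+r)·d = r·u + o ⇒ r = (o−d)/(d−u)
r = (80.8 − 38.5)/(38.5 − 25.5) = 42.3/13.0 = 3.2538
CL = 100·r = 325.38 %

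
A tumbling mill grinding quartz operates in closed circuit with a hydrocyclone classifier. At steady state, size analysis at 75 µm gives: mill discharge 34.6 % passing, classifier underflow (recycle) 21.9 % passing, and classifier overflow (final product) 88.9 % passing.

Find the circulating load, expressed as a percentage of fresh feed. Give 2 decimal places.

CL = 427.56 %

Let r = R/F. Size balance at 75 µm:
r = (o − d)/(d − u)
r = (88.9 − 34.6)/(34.6 − 21.9) = 54.3/12.7 = 4.2756
CL = 100·r = 427.56 %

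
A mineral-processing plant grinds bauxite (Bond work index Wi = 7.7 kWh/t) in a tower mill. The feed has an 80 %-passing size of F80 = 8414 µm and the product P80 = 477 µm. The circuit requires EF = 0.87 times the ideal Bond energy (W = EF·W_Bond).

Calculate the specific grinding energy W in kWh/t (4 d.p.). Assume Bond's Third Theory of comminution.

W = 2.3369 kWh/t

W = 10·Wi·[P80^(−½) − F80^(−½)]
1/√477 = 0.045787;  1/√8414 = 0.010902
W = 10·7.7·(0.045787 − 0.010902) = 2.6861 kWh/t
With EF = 0.87: W = 2.6861·0.87 = 2.3369 kWh/t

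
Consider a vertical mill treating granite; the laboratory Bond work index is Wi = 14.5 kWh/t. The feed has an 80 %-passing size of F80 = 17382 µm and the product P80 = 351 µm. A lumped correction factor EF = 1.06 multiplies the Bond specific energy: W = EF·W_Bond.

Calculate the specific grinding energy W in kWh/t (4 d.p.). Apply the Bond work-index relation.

Bond: W = 10·Wi·(1/√P80 − 1/√F80)
1/√351 = 0.053376;  1/√17382 = 0.007585
W = 10·14.5·(0.053376 − 0.007585) = 6.6397 kWh/t
Corrected W = EF·W_Bond = 1.06·6.6397 = 7.0381 kWh/t

W = 7.0381 kWh/t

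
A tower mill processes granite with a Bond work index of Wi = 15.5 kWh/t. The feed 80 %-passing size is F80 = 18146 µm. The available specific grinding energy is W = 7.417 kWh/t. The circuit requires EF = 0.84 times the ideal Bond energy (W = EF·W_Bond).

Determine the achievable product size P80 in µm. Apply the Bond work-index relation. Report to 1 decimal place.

W = 10 Wi (P80^-0.5 − F80^-0.5)
W_Bond = W / EF = 7.417 / 0.84 = 8.8298 kWh/t
P80^(−½) = W_Bond/(10 Wi) + F80^(−½)
  = 8.8298/(10·15.5) + 1/√18146 = 0.056966 + 0.007424 = 0.064390
P80 = (1/0.064390)² = 15.5304² = 241.19 µm

P80 = 241.2 µm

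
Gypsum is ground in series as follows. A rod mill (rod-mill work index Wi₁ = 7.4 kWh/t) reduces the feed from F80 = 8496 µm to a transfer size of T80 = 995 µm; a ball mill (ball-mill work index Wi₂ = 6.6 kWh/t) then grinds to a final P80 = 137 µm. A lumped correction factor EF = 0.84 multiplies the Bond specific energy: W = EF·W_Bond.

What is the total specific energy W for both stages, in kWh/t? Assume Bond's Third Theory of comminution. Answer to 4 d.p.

W = 4.2752 kWh/t

W = 10 Wi (1/√P80 − 1/√F80)  [Bond]
Stage 1 (8496→995 µm, Wi₁=7.4): W₁ = 10·7.4·(0.031702 − 0.010849) = 1.5431 kWh/t
Stage 2 (995→137 µm, Wi₂=6.6): W₂ = 10·6.6·(0.085436 − 0.031702) = 3.5464 kWh/t
W = W₁ + W₂ = 1.5431 + 3.5464 = 5.0895 kWh/t
W_actual = 0.84 × 5.0895 = 4.2752 kWh/t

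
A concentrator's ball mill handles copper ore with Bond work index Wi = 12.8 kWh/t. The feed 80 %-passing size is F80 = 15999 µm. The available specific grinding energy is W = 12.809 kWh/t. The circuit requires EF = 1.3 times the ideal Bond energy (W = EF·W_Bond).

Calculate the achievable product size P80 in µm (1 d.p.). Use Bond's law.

W = 10·Wi·(P80^(-½) − F80^(-½))
W_Bond = W / EF = 12.809 / 1.3 = 9.8531 kWh/t
P80^(−½) = W_Bond/(10 Wi) + F80^(−½)
  = 9.8531/(10·12.8) + 1/√15999 = 0.076977 + 0.007906 = 0.084883
P80 = (1/0.084883)² = 11.7809² = 138.79 µm

P80 = 138.8 µm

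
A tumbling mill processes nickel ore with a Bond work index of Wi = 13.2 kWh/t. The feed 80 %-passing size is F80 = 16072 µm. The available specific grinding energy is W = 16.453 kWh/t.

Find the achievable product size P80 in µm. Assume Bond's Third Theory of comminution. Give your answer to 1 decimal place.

P80 = 56.9 µm

W_Bond = 10·Wi·(1/√P₈₀ − 1/√F₈₀)
⇒ 1/√P80 = W/(10 Wi) + 1/√F80
  = 16.4530/(10·13.2) + 1/√16072 = 0.124644 + 0.007888 = 0.132532
P80 = (1/0.132532)² = 7.5454² = 56.93 µm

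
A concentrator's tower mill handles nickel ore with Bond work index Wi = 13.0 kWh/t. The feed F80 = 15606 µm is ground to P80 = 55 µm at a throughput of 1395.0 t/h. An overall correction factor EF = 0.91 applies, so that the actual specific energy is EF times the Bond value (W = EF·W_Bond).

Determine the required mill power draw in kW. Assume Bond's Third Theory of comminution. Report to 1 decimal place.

P = 20931.4 kW

Bond: W = 10·Wi·(1/√P80 − 1/√F80)
W = 10·13.0·(1/√55 − 1/√15606) = 10·13.0·(0.126835) = 16.4886 kWh/t
With EF = 0.91: W = 16.4886·0.91 = 15.0046 kWh/t
P = W·T = 15.0046·1395.0 = 20931.4 kW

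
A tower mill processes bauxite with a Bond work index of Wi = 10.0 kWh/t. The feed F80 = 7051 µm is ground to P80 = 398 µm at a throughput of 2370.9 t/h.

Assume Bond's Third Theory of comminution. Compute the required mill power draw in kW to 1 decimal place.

P = 9060.7 kW

W = 10·Wi·[P80^(−½) − F80^(−½)]
W = 10·10.0·(1/√398 − 1/√7051) = 10·10.0·(0.038216) = 3.8216 kWh/t
P_mill = W·ṁ = 3.8216·2370.9 = 9060.7 kW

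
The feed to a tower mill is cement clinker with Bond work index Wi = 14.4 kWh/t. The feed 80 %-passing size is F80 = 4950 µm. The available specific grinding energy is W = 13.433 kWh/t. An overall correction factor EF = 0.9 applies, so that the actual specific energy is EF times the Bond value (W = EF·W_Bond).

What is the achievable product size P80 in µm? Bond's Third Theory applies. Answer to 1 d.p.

W = 10·Wi·(P80^(-½) − F80^(-½))
W_Bond = W / EF = 13.433 / 0.9 = 14.9256 kWh/t
P80^-0.5 = F80^-0.5 + W_Bond/(10 Wi)
  = 14.9256/(10·14.4) + 1/√4950 = 0.103650 + 0.014213 = 0.117863
P80 = (1/0.117863)² = 8.4844² = 71.99 µm

P80 = 72.0 µm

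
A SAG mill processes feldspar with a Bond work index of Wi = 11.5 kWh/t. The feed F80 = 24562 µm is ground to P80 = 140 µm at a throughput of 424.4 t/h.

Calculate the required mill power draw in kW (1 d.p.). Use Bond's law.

P = 3813.4 kW

W = 10 Wi / √P80 − 10 Wi / √F80
W = 10·11.5·(1/√140 − 1/√24562) = 10·11.5·(0.078135) = 8.9855 kWh/t
Power = W × throughput = 8.9855 kWh/t × 424.4 t/h = 3813.4 kW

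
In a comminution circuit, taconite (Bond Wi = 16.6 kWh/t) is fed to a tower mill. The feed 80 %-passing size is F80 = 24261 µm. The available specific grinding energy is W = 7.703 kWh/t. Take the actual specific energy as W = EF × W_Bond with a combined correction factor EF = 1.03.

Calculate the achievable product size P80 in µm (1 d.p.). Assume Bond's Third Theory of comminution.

W_Bond = 10·Wi·(1/√P₈₀ − 1/√F₈₀)
W_Bond = W / EF = 7.703 / 1.03 = 7.4786 kWh/t
⇒ 1/√P80 = W_Bond/(10·Wi) + 1/√F80
  = 7.4786/(10·16.6) + 1/√24261 = 0.045052 + 0.006420 = 0.051472
P80 = (1/0.051472)² = 19.4280² = 377.45 µm

P80 = 377.4 µm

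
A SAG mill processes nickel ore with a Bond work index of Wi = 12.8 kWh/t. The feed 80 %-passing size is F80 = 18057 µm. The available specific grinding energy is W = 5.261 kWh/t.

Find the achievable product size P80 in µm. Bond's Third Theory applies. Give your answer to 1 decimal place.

W = 10·Wi·(P80^(-½) − F80^(-½))
P80^(−½) = W/(10 Wi) + F80^(−½)
  = 5.2610/(10·12.8) + 1/√18057 = 0.041102 + 0.007442 = 0.048543
P80 = (1/0.048543)² = 20.6001² = 424.37 µm

P80 = 424.4 µm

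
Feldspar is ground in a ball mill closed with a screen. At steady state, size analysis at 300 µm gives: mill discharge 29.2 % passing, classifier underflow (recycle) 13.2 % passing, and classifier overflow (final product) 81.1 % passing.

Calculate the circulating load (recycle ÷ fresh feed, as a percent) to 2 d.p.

Classifier node, passing 300 µm:
r = (o − d)/(d − u)
r = (81.1 − 29.2)/(29.2 − 13.2) = 51.9/16.0 = 3.2437
CL = 100·r = 324.37 %

CL = 324.37 %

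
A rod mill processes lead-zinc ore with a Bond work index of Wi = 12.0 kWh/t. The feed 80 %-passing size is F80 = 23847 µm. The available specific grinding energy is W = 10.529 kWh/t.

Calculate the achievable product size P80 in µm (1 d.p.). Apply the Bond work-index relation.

W = 10·Wi·[P80^(−½) − F80^(−½)]
⇒ 1/√P80 = W/(10 Wi) + 1/√F80
  = 10.5290/(10·12.0) + 1/√23847 = 0.087742 + 0.006476 = 0.094217
P80 = (1/0.094217)² = 10.6138² = 112.65 µm

P80 = 112.7 µm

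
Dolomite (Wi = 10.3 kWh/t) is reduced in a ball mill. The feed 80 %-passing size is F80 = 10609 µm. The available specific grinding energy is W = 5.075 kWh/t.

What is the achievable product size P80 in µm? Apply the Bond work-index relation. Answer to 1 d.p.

P80 = 287.5 µm

W = 10·Wi·(P80^(-½) − F80^(-½))
1/√P80 = 1/√F80 + W/(10·Wi)
  = 5.0750/(10·10.3) + 1/√10609 = 0.049272 + 0.009709 = 0.058981
P80 = (1/0.058981)² = 16.9547² = 287.46 µm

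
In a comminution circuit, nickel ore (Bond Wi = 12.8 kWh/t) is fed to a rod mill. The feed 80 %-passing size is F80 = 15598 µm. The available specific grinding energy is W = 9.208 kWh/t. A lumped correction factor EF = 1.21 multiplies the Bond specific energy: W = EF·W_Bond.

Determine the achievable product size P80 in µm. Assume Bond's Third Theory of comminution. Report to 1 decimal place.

P80 = 219.7 µm

W = 10·Wi·[P80^(−½) − F80^(−½)]
W_Bond = W / EF = 9.208 / 1.21 = 7.6099 kWh/t
P80^-0.5 = F80^-0.5 + W_Bond/(10 Wi)
  = 7.6099/(10·12.8) + 1/√15598 = 0.059452 + 0.008007 = 0.067459
P80 = (1/0.067459)² = 14.8237² = 219.74 µm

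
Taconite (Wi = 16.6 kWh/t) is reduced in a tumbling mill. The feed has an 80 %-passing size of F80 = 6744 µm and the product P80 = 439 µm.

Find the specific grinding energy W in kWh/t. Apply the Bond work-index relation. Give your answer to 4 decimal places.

W = 10 Wi (1/√P80 − 1/√F80)  [Bond]
1/√439 = 0.047727;  1/√6744 = 0.012177
W = 10·16.6·(0.047727 − 0.012177) = 5.9014 kWh/t

W = 5.9014 kWh/t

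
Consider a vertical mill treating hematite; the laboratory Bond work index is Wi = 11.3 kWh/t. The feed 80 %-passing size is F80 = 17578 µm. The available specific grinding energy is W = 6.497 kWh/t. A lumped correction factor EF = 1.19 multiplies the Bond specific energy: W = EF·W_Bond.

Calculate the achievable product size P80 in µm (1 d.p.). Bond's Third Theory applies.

W_Bond = 10·Wi·(1/√P₈₀ − 1/√F₈₀)
W_Bond = W / EF = 6.497 / 1.19 = 5.4597 kWh/t
⇒ 1/√P80 = W_Bond/(10·Wi) + 1/√F80
  = 5.4597/(10·11.3) + 1/√17578 = 0.048316 + 0.007542 = 0.055858
P80 = (1/0.055858)² = 17.9025² = 320.50 µm

P80 = 320.5 µm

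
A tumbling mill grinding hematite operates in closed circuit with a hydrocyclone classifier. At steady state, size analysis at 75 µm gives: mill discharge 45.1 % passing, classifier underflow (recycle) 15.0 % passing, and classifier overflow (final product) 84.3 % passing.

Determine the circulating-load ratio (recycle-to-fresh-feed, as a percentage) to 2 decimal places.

CL = 130.23 %

Mass balance on the −75 µm fraction:
Fd + Rd = Ru + Fo ⇒ R/F = (o−d)/(d−u)
r = (84.3 − 45.1)/(45.1 − 15.0) = 39.2/30.1 = 1.3023
CL = 100·r = 130.23 %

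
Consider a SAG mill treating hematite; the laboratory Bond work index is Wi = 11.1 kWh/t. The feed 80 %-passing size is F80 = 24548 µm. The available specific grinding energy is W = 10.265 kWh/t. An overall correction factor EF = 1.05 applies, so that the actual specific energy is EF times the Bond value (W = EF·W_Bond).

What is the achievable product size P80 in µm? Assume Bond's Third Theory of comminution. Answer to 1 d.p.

W_Bond = 10·Wi·(1/√P₈₀ − 1/√F₈₀)
W_Bond = W / EF = 10.265 / 1.05 = 9.7762 kWh/t
P80^-0.5 = F80^-0.5 + W_Bond/(10 Wi)
  = 9.7762/(10·11.1) + 1/√24548 = 0.088074 + 0.006383 = 0.094456
P80 = (1/0.094456)² = 10.5869² = 112.08 µm

P80 = 112.1 µm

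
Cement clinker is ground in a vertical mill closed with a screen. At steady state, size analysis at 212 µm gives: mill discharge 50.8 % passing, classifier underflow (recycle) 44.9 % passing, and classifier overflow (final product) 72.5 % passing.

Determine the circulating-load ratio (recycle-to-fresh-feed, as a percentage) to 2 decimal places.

Two-product formula at 212 µm:
r = (o − d)/(d − u)
r = (72.5 − 50.8)/(50.8 − 44.9) = 21.7/5.9 = 3.6780
CL = 100·r = 367.80 %

CL = 367.80 %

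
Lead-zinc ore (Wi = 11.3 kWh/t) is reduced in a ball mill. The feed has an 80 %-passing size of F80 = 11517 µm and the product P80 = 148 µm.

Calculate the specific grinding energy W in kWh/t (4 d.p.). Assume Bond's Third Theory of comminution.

W = 8.2356 kWh/t

W = 10 Wi / √P80 − 10 Wi / √F80
1/√148 = 0.082199;  1/√11517 = 0.009318
W = 10·11.3·(0.082199 − 0.009318) = 8.2356 kWh/t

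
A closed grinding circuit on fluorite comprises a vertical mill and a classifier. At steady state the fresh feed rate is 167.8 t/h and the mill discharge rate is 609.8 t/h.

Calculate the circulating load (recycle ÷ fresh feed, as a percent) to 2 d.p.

Mill node: discharge = fresh + recycle.
R = M − F = 609.8 − 167.8 = 442.0 t/h
CL = 100·R/F = 100·442.0/167.8 = 263.41 %

CL = 263.41 %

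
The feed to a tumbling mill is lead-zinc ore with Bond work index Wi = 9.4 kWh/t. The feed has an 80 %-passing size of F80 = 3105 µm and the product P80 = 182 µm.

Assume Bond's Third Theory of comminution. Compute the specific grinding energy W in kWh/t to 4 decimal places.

W = 5.2808 kWh/t

W = 10 Wi (1/√P80 − 1/√F80)  [Bond]
1/√182 = 0.074125;  1/√3105 = 0.017946
W = 10·9.4·(0.074125 − 0.017946) = 5.2808 kWh/t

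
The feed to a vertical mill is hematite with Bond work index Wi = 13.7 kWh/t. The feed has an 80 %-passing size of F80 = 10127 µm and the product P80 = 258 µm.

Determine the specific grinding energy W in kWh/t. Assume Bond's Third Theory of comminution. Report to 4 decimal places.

W = 10 Wi (1/√P80 − 1/√F80)  [Bond]
1/√258 = 0.062257;  1/√10127 = 0.009937
W = 10·13.7·(0.062257 − 0.009937) = 7.1679 kWh/t

W = 7.1679 kWh/t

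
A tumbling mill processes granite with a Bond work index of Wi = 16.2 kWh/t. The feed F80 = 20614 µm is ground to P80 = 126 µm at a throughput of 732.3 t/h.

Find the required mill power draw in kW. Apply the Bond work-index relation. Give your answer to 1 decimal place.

Bond: W = 10·Wi·(1/√P80 − 1/√F80)
W = 10·16.2·(1/√126 − 1/√20614) = 10·16.2·(0.082122) = 13.3038 kWh/t
P_mill = W·ṁ = 13.3038·732.3 = 9742.4 kW

P = 9742.4 kW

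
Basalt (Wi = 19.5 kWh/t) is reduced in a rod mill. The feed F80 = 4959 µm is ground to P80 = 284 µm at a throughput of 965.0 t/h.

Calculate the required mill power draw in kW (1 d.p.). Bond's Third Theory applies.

W_Bond = 10·Wi·(1/√P₈₀ − 1/√F₈₀)
W = 10·19.5·(1/√284 − 1/√4959) = 10·19.5·(0.045139) = 8.8020 kWh/t
Power = W × throughput = 8.8020 kWh/t × 965.0 t/h = 8494.0 kW

P = 8494.0 kW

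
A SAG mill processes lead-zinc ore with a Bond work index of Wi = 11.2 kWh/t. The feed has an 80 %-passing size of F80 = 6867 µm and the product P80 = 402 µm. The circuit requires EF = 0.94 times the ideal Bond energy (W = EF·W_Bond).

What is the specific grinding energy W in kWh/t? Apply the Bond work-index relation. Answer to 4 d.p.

Bond:  W = 10 Wi (1/√P − 1/√F)
1/√402 = 0.049875;  1/√6867 = 0.012067
W = 10·11.2·(0.049875 − 0.012067) = 4.2345 kWh/t
With EF = 0.94: W = 4.2345·0.94 = 3.9804 kWh/t

W = 3.9804 kWh/t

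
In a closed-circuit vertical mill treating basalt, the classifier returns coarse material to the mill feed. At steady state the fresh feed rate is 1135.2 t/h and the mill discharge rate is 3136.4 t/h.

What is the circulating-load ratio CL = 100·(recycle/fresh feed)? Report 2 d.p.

Mill node: discharge = fresh + recycle.
R = M − F = 3136.4 − 1135.2 = 2001.2 t/h
CL = 100·R/F = 100·2001.2/1135.2 = 176.29 %

CL = 176.29 %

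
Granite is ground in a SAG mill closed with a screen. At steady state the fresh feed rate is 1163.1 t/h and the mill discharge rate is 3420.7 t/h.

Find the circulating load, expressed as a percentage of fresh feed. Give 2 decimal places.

CL = 194.10 %

Discharge = new feed + return, hence
R = M − F = 3420.7 − 1163.1 = 2257.6 t/h
CL = 100·R/F = 100·2257.6/1163.1 = 194.10 %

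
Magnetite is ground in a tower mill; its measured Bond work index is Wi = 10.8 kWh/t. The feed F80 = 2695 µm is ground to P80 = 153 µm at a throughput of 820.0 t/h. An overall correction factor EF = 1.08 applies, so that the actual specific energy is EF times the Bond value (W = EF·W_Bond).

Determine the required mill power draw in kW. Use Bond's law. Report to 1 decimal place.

W = 10 Wi (P80^-0.5 − F80^-0.5)
W = 10·10.8·(1/√153 − 1/√2695) = 10·10.8·(0.061582) = 6.6509 kWh/t
With EF = 1.08: W = 6.6509·1.08 = 7.1830 kWh/t
Power = W × throughput = 7.1830 kWh/t × 820.0 t/h = 5890.0 kW

P = 5890.0 kW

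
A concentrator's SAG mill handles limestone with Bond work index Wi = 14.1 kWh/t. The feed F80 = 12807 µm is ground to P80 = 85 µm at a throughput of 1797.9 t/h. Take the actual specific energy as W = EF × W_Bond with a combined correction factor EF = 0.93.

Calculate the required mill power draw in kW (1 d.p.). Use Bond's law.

W = 10 Wi (P80^-0.5 − F80^-0.5)
W = 10·14.1·(1/√85 − 1/√12807) = 10·14.1·(0.099629) = 14.0477 kWh/t
With EF = 0.93: W = 14.0477·0.93 = 13.0643 kWh/t
P = W·T = 13.0643·1797.9 = 23488.4 kW

P = 23488.4 kW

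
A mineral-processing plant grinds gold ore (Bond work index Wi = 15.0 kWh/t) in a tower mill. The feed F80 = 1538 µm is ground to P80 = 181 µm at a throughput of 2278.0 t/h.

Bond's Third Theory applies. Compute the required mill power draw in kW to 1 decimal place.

Bond: W = 10·Wi·(1/√P80 − 1/√F80)
W = 10·15.0·(1/√181 − 1/√1538) = 10·15.0·(0.048830) = 7.3246 kWh/t
Mill draw = 7.3246 × 2278.0 = 16685.4 kW

P = 16685.4 kW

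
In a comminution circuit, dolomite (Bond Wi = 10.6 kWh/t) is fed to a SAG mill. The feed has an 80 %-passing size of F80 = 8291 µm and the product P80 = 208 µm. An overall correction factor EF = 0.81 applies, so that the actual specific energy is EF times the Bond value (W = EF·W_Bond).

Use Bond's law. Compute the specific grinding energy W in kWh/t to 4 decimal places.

W = 5.0104 kWh/t

Bond: W = 10·Wi·(1/√P80 − 1/√F80)
1/√208 = 0.069338;  1/√8291 = 0.010982
W = 10·10.6·(0.069338 − 0.010982) = 6.1856 kWh/t
Apply correction: 6.1856 × 0.81 = 5.0104 kWh/t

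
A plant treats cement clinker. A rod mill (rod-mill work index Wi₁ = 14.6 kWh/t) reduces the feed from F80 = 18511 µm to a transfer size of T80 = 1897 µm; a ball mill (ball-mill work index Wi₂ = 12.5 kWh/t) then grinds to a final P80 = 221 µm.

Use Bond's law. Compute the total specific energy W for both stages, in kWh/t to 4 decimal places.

W = 10 Wi (P80^-0.5 − F80^-0.5)
Stage 1 (18511→1897 µm, Wi₁=14.6): W₁ = 10·14.6·(0.022960 − 0.007350) = 2.2790 kWh/t
Stage 2 (1897→221 µm, Wi₂=12.5): W₂ = 10·12.5·(0.067267 − 0.022960) = 5.5384 kWh/t
W = W₁ + W₂ = 2.2790 + 5.5384 = 7.8175 kWh/t

W = 7.8175 kWh/t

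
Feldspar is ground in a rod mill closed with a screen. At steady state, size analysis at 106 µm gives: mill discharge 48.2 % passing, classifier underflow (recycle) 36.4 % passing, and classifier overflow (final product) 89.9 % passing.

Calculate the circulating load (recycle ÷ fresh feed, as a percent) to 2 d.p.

Mass balance on the −106 µm fraction:
(1+r)·d = r·u + o ⇒ r = (o−d)/(d−u)
r = (89.9 − 48.2)/(48.2 − 36.4) = 41.7/11.8 = 3.5339
CL = 100·r = 353.39 %

CL = 353.39 %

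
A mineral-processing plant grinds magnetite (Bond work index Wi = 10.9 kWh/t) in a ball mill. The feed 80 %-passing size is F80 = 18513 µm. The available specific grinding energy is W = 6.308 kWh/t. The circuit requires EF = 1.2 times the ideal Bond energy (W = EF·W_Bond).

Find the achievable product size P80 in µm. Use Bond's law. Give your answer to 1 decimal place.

P80 = 323.8 µm

W = 10·Wi·[P80^(−½) − F80^(−½)]
W_Bond = W / EF = 6.308 / 1.2 = 5.2567 kWh/t
⇒ 1/√P80 = W_Bond/(10·Wi) + 1/√F80
  = 5.2567/(10·10.9) + 1/√18513 = 0.048226 + 0.007350 = 0.055576
P80 = (1/0.055576)² = 17.9934² = 323.76 µm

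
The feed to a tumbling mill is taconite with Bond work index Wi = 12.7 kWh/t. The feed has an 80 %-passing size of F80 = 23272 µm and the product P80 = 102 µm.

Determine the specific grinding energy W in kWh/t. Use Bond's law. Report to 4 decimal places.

W = 11.7424 kWh/t

W_Bond = 10·Wi·(1/√P₈₀ − 1/√F₈₀)
1/√102 = 0.099015;  1/√23272 = 0.006555
W = 10·12.7·(0.099015 − 0.006555) = 11.7424 kWh/t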